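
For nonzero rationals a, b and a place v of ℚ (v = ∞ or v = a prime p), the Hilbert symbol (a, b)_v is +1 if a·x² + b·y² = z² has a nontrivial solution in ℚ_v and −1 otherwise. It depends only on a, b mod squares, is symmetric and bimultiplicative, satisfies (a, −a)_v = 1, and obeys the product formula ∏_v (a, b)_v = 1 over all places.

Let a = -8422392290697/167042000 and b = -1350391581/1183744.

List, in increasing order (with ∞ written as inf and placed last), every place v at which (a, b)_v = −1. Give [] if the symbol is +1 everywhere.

[2, 3, 7, inf]

Mod squares: a ≡ -165, b ≡ -21. Check v ∈ {∞, 2, 3, 5, 7, 11, 17}.
v=5: a=5^-3·(≡3), b=5^0·(≡1) mod 5; (3|5)=-1, (1|5)=+1; (−1)^{-3·0·2}·(-1)^0·(+1)^-3 = +1.
v=17: a=17^-4·(≡12), b=17^-2·(≡15) mod 17; (12|17)=-1, (15|17)=+1; (−1)^{-4·-2·8}·(-1)^-2·(+1)^-4 = +1.
v=11: a=11^3·(≡8), b=11^2·(≡9) mod 11; (8|11)=-1, (9|11)=+1; (−1)^{3·2·5}·(-1)^2·(+1)^3 = +1.
v=∞: -165 < 0 and -21 < 0  ⇒  (a,b)_∞ = -1.
v=2: v_2(a)=-4, v_2(b)=-12; units ≡ 3, 3 (mod 8); ε·ε+αω+βω = 1·1+-4·1+-12·1 ≡ 1  ⇒  (a,b)_2 = -1.
v=3: a=3^17·(≡2), b=3^13·(≡2) mod 3; (2|3)=-1, (2|3)=-1; (−1)^{17·13·1}·(-1)^13·(-1)^17 = -1.
v=7: a=7^2·(≡5), b=7^1·(≡4) mod 7; (5|7)=-1, (4|7)=+1; (−1)^{2·1·3}·(-1)^1·(+1)^2 = -1.
Ram(-165, -21) = {2, 3, 7, ∞}; no ℚ_2-point on the conic.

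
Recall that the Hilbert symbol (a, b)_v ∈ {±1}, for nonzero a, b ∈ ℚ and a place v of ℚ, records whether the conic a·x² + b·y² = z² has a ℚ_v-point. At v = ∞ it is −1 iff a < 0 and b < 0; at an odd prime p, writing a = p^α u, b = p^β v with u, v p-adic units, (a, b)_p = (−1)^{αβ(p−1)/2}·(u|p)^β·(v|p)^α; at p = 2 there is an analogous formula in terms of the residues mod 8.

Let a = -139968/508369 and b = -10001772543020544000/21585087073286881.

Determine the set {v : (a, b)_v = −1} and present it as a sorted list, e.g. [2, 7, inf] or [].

[3, 5, 11, inf]

(a, b) ≡ (-3, -715) mod (ℚ^×)²; places V = {2, 3, 5, 11, 13, 17, 23, 31, ∞}.
(a,b)_2: α=6, β=12; u≡5, v≡5 (mod 8); ε(u)ε(v)=0·0, αω(v)=6·1, βω(u)=12·1; sum ≡ 0  ⇒  +1.
(a,b)_11: α=0, u≡10; β=1, v≡9 (mod 11); (10|11)=-1, (9|11)=+1; sign (−1)^0·-1^1·+1^0 = -1.
(a,b)_23: α=-2, u≡21; β=-4, v≡10 (mod 23); (21|23)=-1, (10|23)=-1; sign (−1)^0·-1^-4·-1^-2 = +1.
(a,b)_5: α=0, u≡3; β=3, v≡3 (mod 5); (3|5)=-1, (3|5)=-1; sign (−1)^0·-1^3·-1^0 = -1.
(a,b)_∞: sgn(-3)=−, sgn(-715)=−, so -1.
(a,b)_3: α=7, u≡2; β=14, v≡2 (mod 3); (2|3)=-1, (2|3)=-1; sign (−1)^0·-1^14·-1^7 = -1.
(a,b)_13: α=0, u≡4; β=5, v≡1 (mod 13); (4|13)=+1, (1|13)=+1; sign (−1)^0·+1^5·+1^0 = +1.
(a,b)_31: α=-2, u≡14; β=-4, v≡12 (mod 31); (14|31)=+1, (12|31)=-1; sign (−1)^0·+1^-4·-1^-2 = +1.
(a,b)_17: α=0, u≡10; β=-4, v≡16 (mod 17); (10|17)=-1, (16|17)=+1; sign (−1)^0·-1^-4·+1^0 = +1.
|Ram(-3, -715)| = 4, even; anisotropic at {3, 5, 11, ∞}.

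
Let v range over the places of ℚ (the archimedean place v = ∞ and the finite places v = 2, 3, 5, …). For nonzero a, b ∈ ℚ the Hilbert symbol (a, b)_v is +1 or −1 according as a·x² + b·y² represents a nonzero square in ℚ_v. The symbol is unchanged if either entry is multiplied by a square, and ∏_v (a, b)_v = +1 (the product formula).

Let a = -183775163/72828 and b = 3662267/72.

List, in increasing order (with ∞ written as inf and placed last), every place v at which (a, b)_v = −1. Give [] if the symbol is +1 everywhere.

(a, b) ≡ (-62909, 13846) mod (ℚ^×)²; places V = {2, 3, 7, 11, 13, 17, 19, 23, 43, ∞}.
(a,b)_17: α=-2, u≡4; β=0, v≡2 (mod 17); (4|17)=+1, (2|17)=+1; sign (−1)^0·+1^0·+1^-2 = +1.
(a,b)_7: α=-1, u≡1; β=1, v≡4 (mod 7); (1|7)=+1, (4|7)=+1; sign (−1)^1·+1^1·+1^-1 = -1.
(a,b)_43: α=1, u≡2; β=1, v≡1 (mod 43); (2|43)=-1, (1|43)=+1; sign (−1)^1·-1^1·+1^1 = +1.
(a,b)_3: α=-2, u≡1; β=-2, v≡1 (mod 3); (1|3)=+1, (1|3)=+1; sign (−1)^0·+1^-2·+1^-2 = +1.
(a,b)_2: α=-2, β=-3; u≡3, v≡3 (mod 8); ε(u)ε(v)=1·1, αω(v)=-2·1, βω(u)=-3·1; sum ≡ 0  ⇒  +1.
(a,b)_23: α=0, u≡15; β=3, v≡16 (mod 23); (15|23)=-1, (16|23)=+1; sign (−1)^0·-1^3·+1^0 = -1.
(a,b)_11: α=3, u≡4; β=0, v≡8 (mod 11); (4|11)=+1, (8|11)=-1; sign (−1)^0·+1^0·-1^3 = -1.
(a,b)_13: α=2, u≡5; β=0, v≡9 (mod 13); (5|13)=-1, (9|13)=+1; sign (−1)^0·-1^0·+1^2 = +1.
(a,b)_19: α=1, u≡10; β=0, v≡10 (mod 19); (10|19)=-1, (10|19)=-1; sign (−1)^0·-1^0·-1^1 = -1.
(a,b)_∞: sgn(-62909)=−, sgn(13846)=+, so +1.
|Ram(-62909, 13846)| = 4, even; anisotropic at {7, 11, 19, 23}.

[7, 11, 19, 23]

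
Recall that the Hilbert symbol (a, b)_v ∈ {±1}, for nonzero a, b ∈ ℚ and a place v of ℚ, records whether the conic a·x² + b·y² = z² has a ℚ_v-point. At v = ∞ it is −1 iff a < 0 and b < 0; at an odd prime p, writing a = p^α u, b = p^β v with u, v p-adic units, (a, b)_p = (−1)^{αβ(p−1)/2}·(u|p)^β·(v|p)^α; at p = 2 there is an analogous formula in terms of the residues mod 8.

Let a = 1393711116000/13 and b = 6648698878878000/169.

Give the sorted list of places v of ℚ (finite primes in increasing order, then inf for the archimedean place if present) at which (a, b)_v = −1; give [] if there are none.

[7, 29, 37, 47]

Mod squares: a ≡ 418470, b ≡ 182595. Check v ∈ {∞, 2, 3, 5, 7, 13, 29, 37, 47}.
v=∞: 418470 > 0 and 182595 > 0  ⇒  (a,b)_∞ = +1.
v=3: a=3^1·(≡2), b=3^1·(≡1) mod 3; (2|3)=-1, (1|3)=+1; (−1)^{1·1·1}·(-1)^1·(+1)^1 = +1.
v=7: a=7^2·(≡5), b=7^3·(≡5) mod 7; (5|7)=-1, (5|7)=-1; (−1)^{2·3·3}·(-1)^3·(-1)^2 = -1.
v=47: a=47^2·(≡43), b=47^3·(≡23) mod 47; (43|47)=-1, (23|47)=-1; (−1)^{2·3·23}·(-1)^3·(-1)^2 = -1.
v=37: a=37^1·(≡27), b=37^1·(≡19) mod 37; (27|37)=+1, (19|37)=-1; (−1)^{1·1·18}·(+1)^1·(-1)^1 = -1.
v=13: a=13^-1·(≡8), b=13^-2·(≡9) mod 13; (8|13)=-1, (9|13)=+1; (−1)^{-1·-2·6}·(-1)^-2·(+1)^-1 = +1.
v=5: a=5^3·(≡1), b=5^3·(≡1) mod 5; (1|5)=+1, (1|5)=+1; (−1)^{3·3·2}·(+1)^3·(+1)^3 = +1.
v=2: v_2(a)=5, v_2(b)=4; units ≡ 3, 3 (mod 8); ε·ε+αω+βω = 1·1+5·1+4·1 ≡ 0  ⇒  (a,b)_2 = +1.
v=29: a=29^1·(≡10), b=29^2·(≡15) mod 29; (10|29)=-1, (15|29)=-1; (−1)^{1·2·14}·(-1)^2·(-1)^1 = -1.
Ram(418470, 182595) = {7, 29, 37, 47}; no ℚ_7-point on the conic.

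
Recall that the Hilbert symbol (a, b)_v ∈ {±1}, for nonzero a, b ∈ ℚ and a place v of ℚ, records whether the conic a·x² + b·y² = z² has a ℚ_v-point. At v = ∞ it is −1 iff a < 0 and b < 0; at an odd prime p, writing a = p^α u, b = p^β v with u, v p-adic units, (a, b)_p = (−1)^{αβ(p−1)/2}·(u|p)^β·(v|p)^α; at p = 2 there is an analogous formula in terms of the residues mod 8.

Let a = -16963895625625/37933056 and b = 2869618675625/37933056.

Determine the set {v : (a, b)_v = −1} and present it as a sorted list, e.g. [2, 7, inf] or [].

Mod squares: a ≡ -21, b ≡ 119301. Check v ∈ {∞, 2, 3, 5, 7, 13, 19, 23, 29, 31}.
v=31: a=31^0·(≡9), b=31^2·(≡26) mod 31; (9|31)=+1, (26|31)=-1; (−1)^{0·2·15}·(+1)^2·(-1)^0 = +1.
v=2: v_2(a)=-12, v_2(b)=-12; units ≡ 3, 5 (mod 8); ε·ε+αω+βω = 1·0+-12·1+-12·1 ≡ 0  ⇒  (a,b)_2 = +1.
v=3: a=3^-3·(≡2), b=3^-3·(≡2) mod 3; (2|3)=-1, (2|3)=-1; (−1)^{-3·-3·1}·(-1)^-3·(-1)^-3 = -1.
v=19: a=19^2·(≡5), b=19^1·(≡11) mod 19; (5|19)=+1, (11|19)=+1; (−1)^{2·1·9}·(+1)^1·(+1)^2 = +1.
v=7: a=7^-3·(≡4), b=7^-3·(≡5) mod 7; (4|7)=+1, (5|7)=-1; (−1)^{-3·-3·3}·(+1)^-3·(-1)^-3 = +1.
v=5: a=5^4·(≡4), b=5^4·(≡1) mod 5; (4|5)=+1, (1|5)=+1; (−1)^{4·4·2}·(+1)^4·(+1)^4 = +1.
v=23: a=23^2·(≡2), b=23^1·(≡6) mod 23; (2|23)=+1, (6|23)=+1; (−1)^{2·1·11}·(+1)^1·(+1)^2 = +1.
v=13: a=13^2·(≡7), b=13^1·(≡9) mod 13; (7|13)=-1, (9|13)=+1; (−1)^{2·1·6}·(-1)^1·(+1)^2 = -1.
v=29: a=29^2·(≡17), b=29^2·(≡13) mod 29; (17|29)=-1, (13|29)=+1; (−1)^{2·2·14}·(-1)^2·(+1)^2 = +1.
v=∞: -21 < 0 and 119301 > 0  ⇒  (a,b)_∞ = +1.
Ram(-21, 119301) = {3, 13}; no ℚ_3-point on the conic.

[3, 13]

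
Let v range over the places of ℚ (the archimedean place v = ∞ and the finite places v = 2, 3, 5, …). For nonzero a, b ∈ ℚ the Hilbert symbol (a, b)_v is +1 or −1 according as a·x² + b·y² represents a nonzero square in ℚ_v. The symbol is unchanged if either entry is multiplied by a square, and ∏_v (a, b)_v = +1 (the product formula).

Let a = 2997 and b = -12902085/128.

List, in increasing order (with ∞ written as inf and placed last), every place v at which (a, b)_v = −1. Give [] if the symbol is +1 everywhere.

(a, b) ≡ (37, -318570) mod (ℚ^×)²; places V = {2, 3, 5, 7, 37, 41, ∞}.
(a,b)_7: α=0, u≡1; β=1, v≡4 (mod 7); (1|7)=+1, (4|7)=+1; sign (−1)^0·+1^1·+1^0 = +1.
(a,b)_3: α=4, u≡1; β=5, v≡1 (mod 3); (1|3)=+1, (1|3)=+1; sign (−1)^0·+1^5·+1^4 = +1.
(a,b)_41: α=0, u≡4; β=1, v≡39 (mod 41); (4|41)=+1, (39|41)=+1; sign (−1)^0·+1^1·+1^0 = +1.
(a,b)_2: α=0, β=-7; u≡5, v≡3 (mod 8); ε(u)ε(v)=0·1, αω(v)=0·1, βω(u)=-7·1; sum ≡ 1  ⇒  -1.
(a,b)_5: α=0, u≡2; β=1, v≡1 (mod 5); (2|5)=-1, (1|5)=+1; sign (−1)^0·-1^1·+1^0 = -1.
(a,b)_37: α=1, u≡7; β=1, v≡36 (mod 37); (7|37)=+1, (36|37)=+1; sign (−1)^0·+1^1·+1^1 = +1.
(a,b)_∞: sgn(37)=+, sgn(-318570)=−, so +1.
Ram(37, -318570) = {2, 5}; no ℚ_2-point on the conic.

[2, 5]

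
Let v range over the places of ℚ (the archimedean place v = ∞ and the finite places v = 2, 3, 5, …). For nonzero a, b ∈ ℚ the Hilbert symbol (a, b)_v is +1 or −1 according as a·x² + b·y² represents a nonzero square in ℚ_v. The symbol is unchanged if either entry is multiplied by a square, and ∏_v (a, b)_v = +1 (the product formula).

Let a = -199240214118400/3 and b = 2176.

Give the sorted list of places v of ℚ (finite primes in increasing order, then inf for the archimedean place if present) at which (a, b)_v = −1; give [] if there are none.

(a, b) ≡ (-273, 34) mod (ℚ^×)²; places V = {2, 3, 5, 7, 13, 17, ∞}.
(a,b)_2: α=20, β=7; u≡7, v≡1 (mod 8); ε(u)ε(v)=1·0, αω(v)=20·0, βω(u)=7·0; sum ≡ 0  ⇒  +1.
(a,b)_3: α=-1, u≡2; β=0, v≡1 (mod 3); (2|3)=-1, (1|3)=+1; sign (−1)^0·-1^0·+1^-1 = +1.
(a,b)_7: α=1, u≡5; β=0, v≡6 (mod 7); (5|7)=-1, (6|7)=-1; sign (−1)^0·-1^0·-1^1 = -1.
(a,b)_5: α=2, u≡3; β=0, v≡1 (mod 5); (3|5)=-1, (1|5)=+1; sign (−1)^0·-1^0·+1^2 = +1.
(a,b)_13: α=1, u≡7; β=0, v≡5 (mod 13); (7|13)=-1, (5|13)=-1; sign (−1)^0·-1^0·-1^1 = -1.
(a,b)_17: α=4, u≡16; β=1, v≡9 (mod 17); (16|17)=+1, (9|17)=+1; sign (−1)^0·+1^1·+1^4 = +1.
(a,b)_∞: sgn(-273)=−, sgn(34)=+, so +1.
(-273, 34 / ℚ) ramifies at {7, 13}: a division algebra.

[7, 13]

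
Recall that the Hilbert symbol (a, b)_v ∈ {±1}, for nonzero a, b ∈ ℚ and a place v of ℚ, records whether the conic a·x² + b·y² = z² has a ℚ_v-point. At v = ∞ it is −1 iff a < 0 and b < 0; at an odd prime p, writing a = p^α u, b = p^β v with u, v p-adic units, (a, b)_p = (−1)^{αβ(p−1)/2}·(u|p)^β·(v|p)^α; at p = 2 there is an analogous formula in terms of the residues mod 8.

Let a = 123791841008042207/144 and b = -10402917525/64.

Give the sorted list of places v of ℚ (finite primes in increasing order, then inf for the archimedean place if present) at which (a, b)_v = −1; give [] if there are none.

[2, 7, 17, 19]

(a, b) ≡ (143, -2261) mod (ℚ^×)²; places V = {2, 3, 5, 7, 11, 13, 17, 19, ∞}.
(a,b)_13: α=5, u≡11; β=2, v≡10 (mod 13); (11|13)=-1, (10|13)=+1; sign (−1)^0·-1^2·+1^5 = +1.
(a,b)_19: α=2, u≡8; β=1, v≡8 (mod 19); (8|19)=-1, (8|19)=-1; sign (−1)^0·-1^1·-1^2 = -1.
(a,b)_17: α=2, u≡11; β=1, v≡6 (mod 17); (11|17)=-1, (6|17)=-1; sign (−1)^0·-1^1·-1^2 = -1.
(a,b)_2: α=-4, β=-6; u≡7, v≡3 (mod 8); ε(u)ε(v)=1·1, αω(v)=-4·1, βω(u)=-6·0; sum ≡ 1  ⇒  -1.
(a,b)_3: α=-2, u≡2; β=2, v≡1 (mod 3); (2|3)=-1, (1|3)=+1; sign (−1)^0·-1^2·+1^-2 = +1.
(a,b)_7: α=4, u≡5; β=1, v≡5 (mod 7); (5|7)=-1, (5|7)=-1; sign (−1)^0·-1^1·-1^4 = -1.
(a,b)_5: α=0, u≡3; β=2, v≡1 (mod 5); (3|5)=-1, (1|5)=+1; sign (−1)^0·-1^2·+1^0 = +1.
(a,b)_∞: sgn(143)=+, sgn(-2261)=−, so +1.
(a,b)_11: α=3, u≡7; β=2, v≡5 (mod 11); (7|11)=-1, (5|11)=+1; sign (−1)^0·-1^2·+1^3 = +1.
|Ram(143, -2261)| = 4, even; anisotropic at {2, 7, 17, 19}.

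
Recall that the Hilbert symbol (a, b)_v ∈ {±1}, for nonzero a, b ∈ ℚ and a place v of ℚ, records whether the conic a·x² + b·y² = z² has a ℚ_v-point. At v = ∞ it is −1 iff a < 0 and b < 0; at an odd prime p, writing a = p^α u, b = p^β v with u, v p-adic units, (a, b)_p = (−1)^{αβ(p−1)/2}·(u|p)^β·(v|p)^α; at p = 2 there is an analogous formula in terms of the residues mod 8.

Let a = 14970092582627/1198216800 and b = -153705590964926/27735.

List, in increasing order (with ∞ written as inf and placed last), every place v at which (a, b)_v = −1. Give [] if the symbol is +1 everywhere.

[3, 11, 13, 17]

Mod squares: a ≡ 34034, b ≡ -210. Check v ∈ {∞, 2, 3, 5, 7, 11, 13, 17, 23, 29, 41, 43, 47}.
v=47: a=47^2·(≡6), b=47^2·(≡16) mod 47; (6|47)=+1, (16|47)=+1; (−1)^{2·2·23}·(+1)^2·(+1)^2 = +1.
v=29: a=29^0·(≡19), b=29^2·(≡7) mod 29; (19|29)=-1, (7|29)=+1; (−1)^{0·2·14}·(-1)^2·(+1)^0 = +1.
v=43: a=43^0·(≡40), b=43^-2·(≡2) mod 43; (40|43)=+1, (2|43)=-1; (−1)^{0·-2·21}·(+1)^-2·(-1)^0 = +1.
v=7: a=7^3·(≡2), b=7^1·(≡3) mod 7; (2|7)=+1, (3|7)=-1; (−1)^{3·1·3}·(+1)^1·(-1)^3 = +1.
v=23: a=23^2·(≡7), b=23^0·(≡21) mod 23; (7|23)=-1, (21|23)=-1; (−1)^{2·0·11}·(-1)^0·(-1)^2 = +1.
v=41: a=41^-2·(≡1), b=41^0·(≡2) mod 41; (1|41)=+1, (2|41)=+1; (−1)^{-2·0·20}·(+1)^0·(+1)^-2 = +1.
v=11: a=11^-1·(≡3), b=11^2·(≡2) mod 11; (3|11)=+1, (2|11)=-1; (−1)^{-1·2·5}·(+1)^2·(-1)^-1 = -1.
v=13: a=13^3·(≡2), b=13^2·(≡5) mod 13; (2|13)=-1, (5|13)=-1; (−1)^{3·2·6}·(-1)^2·(-1)^3 = -1.
v=∞: 34034 > 0 and -210 < 0  ⇒  (a,b)_∞ = +1.
v=3: a=3^-4·(≡2), b=3^-1·(≡2) mod 3; (2|3)=-1, (2|3)=-1; (−1)^{-4·-1·1}·(-1)^-1·(-1)^-4 = -1.
v=17: a=17^1·(≡9), b=17^2·(≡6) mod 17; (9|17)=+1, (6|17)=-1; (−1)^{1·2·8}·(+1)^2·(-1)^1 = -1.
v=2: v_2(a)=-5, v_2(b)=1; units ≡ 1, 7 (mod 8); ε·ε+αω+βω = 0·1+-5·0+1·0 ≡ 0  ⇒  (a,b)_2 = +1.
v=5: a=5^-2·(≡1), b=5^-1·(≡2) mod 5; (1|5)=+1, (2|5)=-1; (−1)^{-2·-1·2}·(+1)^-1·(-1)^-2 = +1.
|Ram(34034, -210)| = 4, even; anisotropic at {3, 11, 13, 17}.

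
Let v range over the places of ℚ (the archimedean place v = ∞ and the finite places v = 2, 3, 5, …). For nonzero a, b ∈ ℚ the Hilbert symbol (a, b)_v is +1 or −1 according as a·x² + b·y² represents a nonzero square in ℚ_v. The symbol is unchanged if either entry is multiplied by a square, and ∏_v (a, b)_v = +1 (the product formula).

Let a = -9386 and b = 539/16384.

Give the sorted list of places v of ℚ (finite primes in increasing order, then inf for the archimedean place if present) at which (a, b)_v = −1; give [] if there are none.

Mod squares: a ≡ -26, b ≡ 11. Check v ∈ {∞, 2, 7, 11, 13, 19}.
v=11: a=11^0·(≡8), b=11^1·(≡1) mod 11; (8|11)=-1, (1|11)=+1; (−1)^{0·1·5}·(-1)^1·(+1)^0 = -1.
v=2: v_2(a)=1, v_2(b)=-14; units ≡ 3, 3 (mod 8); ε·ε+αω+βω = 1·1+1·1+-14·1 ≡ 0  ⇒  (a,b)_2 = +1.
v=13: a=13^1·(≡6), b=13^0·(≡8) mod 13; (6|13)=-1, (8|13)=-1; (−1)^{1·0·6}·(-1)^0·(-1)^1 = -1.
v=19: a=19^2·(≡12), b=19^0·(≡17) mod 19; (12|19)=-1, (17|19)=+1; (−1)^{2·0·9}·(-1)^0·(+1)^2 = +1.
v=7: a=7^0·(≡1), b=7^2·(≡1) mod 7; (1|7)=+1, (1|7)=+1; (−1)^{0·2·3}·(+1)^2·(+1)^0 = +1.
v=∞: -26 < 0 and 11 > 0  ⇒  (a,b)_∞ = +1.
Ram(-26, 11) = {11, 13}; no ℚ_11-point on the conic.

[11, 13]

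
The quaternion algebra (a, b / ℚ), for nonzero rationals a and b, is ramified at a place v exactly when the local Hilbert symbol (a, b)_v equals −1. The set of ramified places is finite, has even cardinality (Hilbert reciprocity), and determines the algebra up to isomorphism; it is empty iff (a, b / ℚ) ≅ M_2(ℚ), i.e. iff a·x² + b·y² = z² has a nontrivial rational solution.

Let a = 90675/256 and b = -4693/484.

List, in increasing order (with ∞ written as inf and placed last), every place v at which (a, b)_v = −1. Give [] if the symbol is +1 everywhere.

[2, 13]

Mod squares: a ≡ 403, b ≡ -13. Check v ∈ {∞, 2, 3, 5, 11, 13, 19, 31}.
v=11: a=11^0·(≡8), b=11^-2·(≡1) mod 11; (8|11)=-1, (1|11)=+1; (−1)^{0·-2·5}·(-1)^-2·(+1)^0 = +1.
v=13: a=13^1·(≡8), b=13^1·(≡1) mod 13; (8|13)=-1, (1|13)=+1; (−1)^{1·1·6}·(-1)^1·(+1)^1 = -1.
v=2: v_2(a)=-8, v_2(b)=-2; units ≡ 3, 3 (mod 8); ε·ε+αω+βω = 1·1+-8·1+-2·1 ≡ 1  ⇒  (a,b)_2 = -1.
v=5: a=5^2·(≡2), b=5^0·(≡3) mod 5; (2|5)=-1, (3|5)=-1; (−1)^{2·0·2}·(-1)^0·(-1)^2 = +1.
v=∞: 403 > 0 and -13 < 0  ⇒  (a,b)_∞ = +1.
v=3: a=3^2·(≡1), b=3^0·(≡2) mod 3; (1|3)=+1, (2|3)=-1; (−1)^{2·0·1}·(+1)^0·(-1)^2 = +1.
v=19: a=19^0·(≡5), b=19^2·(≡7) mod 19; (5|19)=+1, (7|19)=+1; (−1)^{0·2·9}·(+1)^2·(+1)^0 = +1.
v=31: a=31^1·(≡13), b=31^0·(≡1) mod 31; (13|31)=-1, (1|31)=+1; (−1)^{1·0·15}·(-1)^0·(+1)^1 = +1.
|Ram(403, -13)| = 2, even; anisotropic at {2, 13}.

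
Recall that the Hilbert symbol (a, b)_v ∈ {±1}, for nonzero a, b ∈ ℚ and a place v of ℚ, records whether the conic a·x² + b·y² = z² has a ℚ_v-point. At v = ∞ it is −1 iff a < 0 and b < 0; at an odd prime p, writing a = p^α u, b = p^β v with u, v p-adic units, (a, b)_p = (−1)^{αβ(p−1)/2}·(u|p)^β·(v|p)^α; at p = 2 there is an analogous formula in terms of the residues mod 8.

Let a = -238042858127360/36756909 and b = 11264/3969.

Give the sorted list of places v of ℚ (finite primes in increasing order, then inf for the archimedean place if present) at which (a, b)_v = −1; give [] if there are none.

(a, b) ≡ (-615615, 11) mod (ℚ^×)²; places V = {2, 3, 5, 7, 11, 13, 41, ∞}.
(a,b)_∞: sgn(-615615)=−, sgn(11)=+, so +1.
(a,b)_13: α=1, u≡3; β=0, v≡8 (mod 13); (3|13)=+1, (8|13)=-1; sign (−1)^0·+1^0·-1^1 = -1.
(a,b)_5: α=1, u≡2; β=0, v≡1 (mod 5); (2|5)=-1, (1|5)=+1; sign (−1)^0·-1^0·+1^1 = +1.
(a,b)_11: α=3, u≡3; β=1, v≡5 (mod 11); (3|11)=+1, (5|11)=+1; sign (−1)^1·+1^1·+1^3 = -1.
(a,b)_3: α=-7, u≡1; β=-4, v≡2 (mod 3); (1|3)=+1, (2|3)=-1; sign (−1)^0·+1^-4·-1^-7 = -1.
(a,b)_41: α=1, u≡33; β=0, v≡27 (mod 41); (33|41)=+1, (27|41)=-1; sign (−1)^0·+1^0·-1^1 = -1.
(a,b)_7: α=-5, u≡5; β=-2, v≡2 (mod 7); (5|7)=-1, (2|7)=+1; sign (−1)^0·-1^-2·+1^-5 = +1.
(a,b)_2: α=26, β=10; u≡1, v≡3 (mod 8); ε(u)ε(v)=0·1, αω(v)=26·1, βω(u)=10·0; sum ≡ 0  ⇒  +1.
Ram(-615615, 11) = {3, 11, 13, 41}; no ℚ_3-point on the conic.

[3, 11, 13, 41]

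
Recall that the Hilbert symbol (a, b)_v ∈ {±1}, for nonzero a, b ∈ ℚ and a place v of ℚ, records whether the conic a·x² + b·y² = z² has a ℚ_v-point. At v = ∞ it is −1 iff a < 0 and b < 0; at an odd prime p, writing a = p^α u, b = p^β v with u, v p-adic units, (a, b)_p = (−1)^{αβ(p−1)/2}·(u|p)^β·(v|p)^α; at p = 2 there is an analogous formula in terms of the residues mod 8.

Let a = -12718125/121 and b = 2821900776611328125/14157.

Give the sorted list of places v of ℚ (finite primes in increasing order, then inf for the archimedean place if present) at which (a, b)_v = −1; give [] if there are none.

(a, b) ≡ (-2261, 29393) mod (ℚ^×)²; places V = {2, 3, 5, 7, 11, 13, 17, 19, ∞}.
(a,b)_2: α=0, β=0; u≡3, v≡1 (mod 8); ε(u)ε(v)=1·0, αω(v)=0·0, βω(u)=0·1; sum ≡ 0  ⇒  +1.
(a,b)_∞: sgn(-2261)=−, sgn(29393)=+, so +1.
(a,b)_7: α=1, u≡5; β=3, v≡5 (mod 7); (5|7)=-1, (5|7)=-1; sign (−1)^1·-1^3·-1^1 = -1.
(a,b)_17: α=1, u≡14; β=3, v≡10 (mod 17); (14|17)=-1, (10|17)=-1; sign (−1)^0·-1^3·-1^1 = +1.
(a,b)_11: α=-2, u≡9; β=-2, v≡3 (mod 11); (9|11)=+1, (3|11)=+1; sign (−1)^0·+1^-2·+1^-2 = +1.
(a,b)_13: α=0, u≡12; β=-1, v≡9 (mod 13); (12|13)=+1, (9|13)=+1; sign (−1)^0·+1^-1·+1^0 = +1.
(a,b)_19: α=1, u≡2; β=3, v≡13 (mod 19); (2|19)=-1, (13|19)=-1; sign (−1)^1·-1^3·-1^1 = -1.
(a,b)_5: α=4, u≡1; β=12, v≡3 (mod 5); (1|5)=+1, (3|5)=-1; sign (−1)^0·+1^12·-1^4 = +1.
(a,b)_3: α=2, u≡1; β=-2, v≡2 (mod 3); (1|3)=+1, (2|3)=-1; sign (−1)^0·+1^-2·-1^2 = +1.
|Ram(-2261, 29393)| = 2, even; anisotropic at {7, 19}.

[7, 19]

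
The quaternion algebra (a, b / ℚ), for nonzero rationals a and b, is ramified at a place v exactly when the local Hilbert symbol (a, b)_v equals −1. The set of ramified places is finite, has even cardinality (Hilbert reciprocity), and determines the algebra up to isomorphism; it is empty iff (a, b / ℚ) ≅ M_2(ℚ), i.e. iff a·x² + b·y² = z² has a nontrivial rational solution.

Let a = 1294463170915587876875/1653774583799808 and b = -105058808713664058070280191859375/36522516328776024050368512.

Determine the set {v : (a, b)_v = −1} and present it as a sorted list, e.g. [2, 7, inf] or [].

[2, 17]

(a, b) ≡ (8806, -238) mod (ℚ^×)²; places V = {2, 3, 5, 7, 17, 19, 29, 37, 41, 43, ∞}.
(a,b)_7: α=1, u≡5; β=1, v≡4 (mod 7); (5|7)=-1, (4|7)=+1; sign (−1)^1·-1^1·+1^1 = +1.
(a,b)_17: α=3, u≡13; β=5, v≡6 (mod 17); (13|17)=+1, (6|17)=-1; sign (−1)^0·+1^5·-1^3 = -1.
(a,b)_29: α=4, u≡27; β=6, v≡9 (mod 29); (27|29)=-1, (9|29)=+1; sign (−1)^0·-1^6·+1^4 = +1.
(a,b)_43: α=-4, u≡3; β=-6, v≡26 (mod 43); (3|43)=-1, (26|43)=-1; sign (−1)^0·-1^-6·-1^-4 = +1.
(a,b)_37: α=3, u≡7; β=4, v≡28 (mod 37); (7|37)=+1, (28|37)=+1; sign (−1)^0·+1^4·+1^3 = +1.
(a,b)_∞: sgn(8806)=+, sgn(-238)=−, so +1.
(a,b)_41: α=2, u≡8; β=2, v≡39 (mod 41); (8|41)=+1, (39|41)=+1; sign (−1)^0·+1^2·+1^2 = +1.
(a,b)_2: α=-13, β=-27; u≡3, v≡1 (mod 8); ε(u)ε(v)=1·0, αω(v)=-13·0, βω(u)=-27·1; sum ≡ 1  ⇒  -1.
(a,b)_3: α=-10, u≡1; β=-16, v≡2 (mod 3); (1|3)=+1, (2|3)=-1; sign (−1)^0·+1^-16·-1^-10 = +1.
(a,b)_5: α=4, u≡1; β=6, v≡3 (mod 5); (1|5)=+1, (3|5)=-1; sign (−1)^0·+1^6·-1^4 = +1.
(a,b)_19: α=0, u≡6; β=2, v≡11 (mod 19); (6|19)=+1, (11|19)=+1; sign (−1)^0·+1^2·+1^0 = +1.
Ram(8806, -238) = {2, 17}; no ℚ_2-point on the conic.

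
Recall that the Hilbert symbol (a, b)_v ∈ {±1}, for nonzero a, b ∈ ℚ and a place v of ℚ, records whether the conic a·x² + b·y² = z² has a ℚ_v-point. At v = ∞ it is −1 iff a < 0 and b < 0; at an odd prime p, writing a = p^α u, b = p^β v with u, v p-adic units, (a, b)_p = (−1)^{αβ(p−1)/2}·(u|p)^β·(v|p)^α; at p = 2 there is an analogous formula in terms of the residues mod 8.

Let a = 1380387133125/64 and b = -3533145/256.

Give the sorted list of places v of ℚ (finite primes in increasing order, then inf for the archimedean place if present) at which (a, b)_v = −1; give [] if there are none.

Mod squares: a ≡ 2028117, b ≡ -72105. Check v ∈ {∞, 2, 3, 5, 7, 11, 13, 17, 19, 23}.
v=19: a=19^1·(≡1), b=19^1·(≡4) mod 19; (1|19)=+1, (4|19)=+1; (−1)^{1·1·9}·(+1)^1·(+1)^1 = -1.
v=3: a=3^3·(≡1), b=3^1·(≡1) mod 3; (1|3)=+1, (1|3)=+1; (−1)^{3·1·1}·(+1)^1·(+1)^3 = -1.
v=17: a=17^1·(≡12), b=17^0·(≡16) mod 17; (12|17)=-1, (16|17)=+1; (−1)^{1·0·8}·(-1)^0·(+1)^1 = +1.
v=7: a=7^1·(≡1), b=7^2·(≡4) mod 7; (1|7)=+1, (4|7)=+1; (−1)^{1·2·3}·(+1)^2·(+1)^1 = +1.
v=5: a=5^4·(≡2), b=5^1·(≡1) mod 5; (2|5)=-1, (1|5)=+1; (−1)^{4·1·2}·(-1)^1·(+1)^4 = -1.
v=2: v_2(a)=-6, v_2(b)=-8; units ≡ 5, 7 (mod 8); ε·ε+αω+βω = 0·1+-6·0+-8·1 ≡ 0  ⇒  (a,b)_2 = +1.
v=11: a=11^2·(≡5), b=11^1·(≡9) mod 11; (5|11)=+1, (9|11)=+1; (−1)^{2·1·5}·(+1)^1·(+1)^2 = +1.
v=∞: 2028117 > 0 and -72105 < 0  ⇒  (a,b)_∞ = +1.
v=23: a=23^1·(≡10), b=23^1·(≡16) mod 23; (10|23)=-1, (16|23)=+1; (−1)^{1·1·11}·(-1)^1·(+1)^1 = +1.
v=13: a=13^1·(≡1), b=13^0·(≡11) mod 13; (1|13)=+1, (11|13)=-1; (−1)^{1·0·6}·(+1)^0·(-1)^1 = -1.
Ram(2028117, -72105) = {3, 5, 13, 19}; no ℚ_3-point on the conic.

[3, 5, 13, 19]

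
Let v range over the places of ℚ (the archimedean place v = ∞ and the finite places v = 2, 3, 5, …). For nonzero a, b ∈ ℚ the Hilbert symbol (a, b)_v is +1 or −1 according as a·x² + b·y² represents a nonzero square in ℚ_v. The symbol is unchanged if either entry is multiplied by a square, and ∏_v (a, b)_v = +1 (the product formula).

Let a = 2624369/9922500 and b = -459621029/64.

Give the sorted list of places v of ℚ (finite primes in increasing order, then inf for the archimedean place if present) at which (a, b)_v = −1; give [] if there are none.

Mod squares: a ≡ 41, b ≡ -191429. Check v ∈ {∞, 2, 3, 5, 7, 11, 23, 29, 41}.
v=∞: 41 > 0 and -191429 < 0  ⇒  (a,b)_∞ = +1.
v=41: a=41^1·(≡1), b=41^1·(≡5) mod 41; (1|41)=+1, (5|41)=+1; (−1)^{1·1·20}·(+1)^1·(+1)^1 = +1.
v=5: a=5^-4·(≡4), b=5^0·(≡4) mod 5; (4|5)=+1, (4|5)=+1; (−1)^{-4·0·2}·(+1)^0·(+1)^-4 = +1.
v=2: v_2(a)=-2, v_2(b)=-6; units ≡ 1, 3 (mod 8); ε·ε+αω+βω = 0·1+-2·1+-6·0 ≡ 0  ⇒  (a,b)_2 = +1.
v=23: a=23^2·(≡16), b=23^1·(≡13) mod 23; (16|23)=+1, (13|23)=+1; (−1)^{2·1·11}·(+1)^1·(+1)^2 = +1.
v=7: a=7^-2·(≡5), b=7^5·(≡2) mod 7; (5|7)=-1, (2|7)=+1; (−1)^{-2·5·3}·(-1)^5·(+1)^-2 = -1.
v=11: a=11^2·(≡6), b=11^0·(≡5) mod 11; (6|11)=-1, (5|11)=+1; (−1)^{2·0·5}·(-1)^0·(+1)^2 = +1.
v=29: a=29^0·(≡26), b=29^1·(≡18) mod 29; (26|29)=-1, (18|29)=-1; (−1)^{0·1·14}·(-1)^1·(-1)^0 = -1.
v=3: a=3^-4·(≡2), b=3^0·(≡1) mod 3; (2|3)=-1, (1|3)=+1; (−1)^{-4·0·1}·(-1)^0·(+1)^-4 = +1.
Ram(41, -191429) = {7, 29}; no ℚ_7-point on the conic.

[7, 29]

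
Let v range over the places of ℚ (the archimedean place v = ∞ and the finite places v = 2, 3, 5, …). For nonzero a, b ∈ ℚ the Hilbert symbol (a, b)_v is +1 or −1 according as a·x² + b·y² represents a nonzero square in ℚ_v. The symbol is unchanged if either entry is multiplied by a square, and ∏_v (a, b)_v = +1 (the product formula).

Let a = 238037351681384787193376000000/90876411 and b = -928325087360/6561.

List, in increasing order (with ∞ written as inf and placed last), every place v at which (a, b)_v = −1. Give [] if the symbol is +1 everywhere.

[13, 19, 41, 43]

Mod squares: a ≡ 587366, b ≡ -226610. Check v ∈ {∞, 2, 3, 5, 11, 13, 17, 19, 23, 29, 31, 41, 43}.
v=5: a=5^6·(≡4), b=5^1·(≡3) mod 5; (4|5)=+1, (3|5)=-1; (−1)^{6·1·2}·(+1)^1·(-1)^6 = +1.
v=3: a=3^-14·(≡2), b=3^-8·(≡1) mod 3; (2|3)=-1, (1|3)=+1; (−1)^{-14·-8·1}·(-1)^-8·(+1)^-14 = +1.
v=23: a=23^2·(≡22), b=23^2·(≡1) mod 23; (22|23)=-1, (1|23)=+1; (−1)^{2·2·11}·(-1)^2·(+1)^2 = +1.
v=2: v_2(a)=11, v_2(b)=7; units ≡ 3, 7 (mod 8); ε·ε+αω+βω = 1·1+11·0+7·1 ≡ 0  ⇒  (a,b)_2 = +1.
v=∞: 587366 > 0 and -226610 < 0  ⇒  (a,b)_∞ = +1.
v=43: a=43^2·(≡32), b=43^1·(≡12) mod 43; (32|43)=-1, (12|43)=-1; (−1)^{2·1·21}·(-1)^1·(-1)^2 = -1.
v=19: a=19^-1·(≡17), b=19^0·(≡12) mod 19; (17|19)=+1, (12|19)=-1; (−1)^{-1·0·9}·(+1)^0·(-1)^-1 = -1.
v=13: a=13^1·(≡2), b=13^0·(≡2) mod 13; (2|13)=-1, (2|13)=-1; (−1)^{1·0·6}·(-1)^0·(-1)^1 = -1.
v=11: a=11^6·(≡2), b=11^2·(≡4) mod 11; (2|11)=-1, (4|11)=+1; (−1)^{6·2·5}·(-1)^2·(+1)^6 = +1.
v=17: a=17^2·(≡15), b=17^1·(≡2) mod 17; (15|17)=+1, (2|17)=+1; (−1)^{2·1·8}·(+1)^1·(+1)^2 = +1.
v=29: a=29^1·(≡14), b=29^0·(≡25) mod 29; (14|29)=-1, (25|29)=+1; (−1)^{1·0·14}·(-1)^0·(+1)^1 = +1.
v=41: a=41^1·(≡35), b=41^0·(≡22) mod 41; (35|41)=-1, (22|41)=-1; (−1)^{1·0·20}·(-1)^0·(-1)^1 = -1.
v=31: a=31^2·(≡10), b=31^1·(≡15) mod 31; (10|31)=+1, (15|31)=-1; (−1)^{2·1·15}·(+1)^1·(-1)^2 = +1.
Ram(587366, -226610) = {13, 19, 41, 43}; no ℚ_13-point on the conic.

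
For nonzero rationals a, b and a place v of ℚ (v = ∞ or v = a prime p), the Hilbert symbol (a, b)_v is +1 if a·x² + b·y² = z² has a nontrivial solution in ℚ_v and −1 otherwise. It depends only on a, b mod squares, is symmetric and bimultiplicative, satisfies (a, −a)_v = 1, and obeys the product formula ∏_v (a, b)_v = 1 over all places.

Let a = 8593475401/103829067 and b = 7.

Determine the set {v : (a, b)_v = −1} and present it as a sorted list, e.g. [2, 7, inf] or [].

[2, 7]

Mod squares: a ≡ 3, b ≡ 7. Check v ∈ {∞, 2, 3, 7, 17, 19, 37, 41, 53}.
v=2: v_2(a)=0, v_2(b)=0; units ≡ 3, 7 (mod 8); ε·ε+αω+βω = 1·1+0·0+0·1 ≡ 1  ⇒  (a,b)_2 = -1.
v=53: a=53^-2·(≡20), b=53^0·(≡7) mod 53; (20|53)=-1, (7|53)=+1; (−1)^{-2·0·26}·(-1)^0·(+1)^-2 = +1.
v=37: a=37^-2·(≡11), b=37^0·(≡7) mod 37; (11|37)=+1, (7|37)=+1; (−1)^{-2·0·18}·(+1)^0·(+1)^-2 = +1.
v=7: a=7^2·(≡6), b=7^1·(≡1) mod 7; (6|7)=-1, (1|7)=+1; (−1)^{2·1·3}·(-1)^1·(+1)^2 = -1.
v=19: a=19^2·(≡12), b=19^0·(≡7) mod 19; (12|19)=-1, (7|19)=+1; (−1)^{2·0·9}·(-1)^0·(+1)^2 = +1.
v=∞: 3 > 0 and 7 > 0  ⇒  (a,b)_∞ = +1.
v=41: a=41^2·(≡7), b=41^0·(≡7) mod 41; (7|41)=-1, (7|41)=-1; (−1)^{2·0·20}·(-1)^0·(-1)^2 = +1.
v=3: a=3^-3·(≡1), b=3^0·(≡1) mod 3; (1|3)=+1, (1|3)=+1; (−1)^{-3·0·1}·(+1)^0·(+1)^-3 = +1.
v=17: a=17^2·(≡11), b=17^0·(≡7) mod 17; (11|17)=-1, (7|17)=-1; (−1)^{2·0·8}·(-1)^0·(-1)^2 = +1.
Ram(3, 7) = {2, 7}; no ℚ_2-point on the conic.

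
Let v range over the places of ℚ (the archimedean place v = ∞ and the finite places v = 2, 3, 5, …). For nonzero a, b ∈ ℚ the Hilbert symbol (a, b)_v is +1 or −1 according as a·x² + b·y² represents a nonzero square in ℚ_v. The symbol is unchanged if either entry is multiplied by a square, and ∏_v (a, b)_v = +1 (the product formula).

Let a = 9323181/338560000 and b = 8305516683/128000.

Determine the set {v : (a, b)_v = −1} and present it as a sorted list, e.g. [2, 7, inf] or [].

[19, 31]

Mod squares: a ≡ 29, b ≡ 67735. Check v ∈ {∞, 2, 3, 5, 7, 19, 23, 29, 31}.
v=5: a=5^-4·(≡1), b=5^-3·(≡2) mod 5; (1|5)=+1, (2|5)=-1; (−1)^{-4·-3·2}·(+1)^-3·(-1)^-4 = +1.
v=3: a=3^8·(≡2), b=3^6·(≡1) mod 3; (2|3)=-1, (1|3)=+1; (−1)^{8·6·1}·(-1)^6·(+1)^8 = +1.
v=19: a=19^0·(≡2), b=19^1·(≡10) mod 19; (2|19)=-1, (10|19)=-1; (−1)^{0·1·9}·(-1)^1·(-1)^0 = -1.
v=7: a=7^2·(≡1), b=7^0·(≡6) mod 7; (1|7)=+1, (6|7)=-1; (−1)^{2·0·3}·(+1)^0·(-1)^2 = +1.
v=31: a=31^0·(≡21), b=31^1·(≡6) mod 31; (21|31)=-1, (6|31)=-1; (−1)^{0·1·15}·(-1)^1·(-1)^0 = -1.
v=29: a=29^1·(≡9), b=29^2·(≡7) mod 29; (9|29)=+1, (7|29)=+1; (−1)^{1·2·14}·(+1)^2·(+1)^1 = +1.
v=23: a=23^-2·(≡8), b=23^1·(≡12) mod 23; (8|23)=+1, (12|23)=+1; (−1)^{-2·1·11}·(+1)^1·(+1)^-2 = +1.
v=∞: 29 > 0 and 67735 > 0  ⇒  (a,b)_∞ = +1.
v=2: v_2(a)=-10, v_2(b)=-10; units ≡ 5, 7 (mod 8); ε·ε+αω+βω = 0·1+-10·0+-10·1 ≡ 0  ⇒  (a,b)_2 = +1.
(29, 67735 / ℚ) ramifies at {19, 31}: a division algebra.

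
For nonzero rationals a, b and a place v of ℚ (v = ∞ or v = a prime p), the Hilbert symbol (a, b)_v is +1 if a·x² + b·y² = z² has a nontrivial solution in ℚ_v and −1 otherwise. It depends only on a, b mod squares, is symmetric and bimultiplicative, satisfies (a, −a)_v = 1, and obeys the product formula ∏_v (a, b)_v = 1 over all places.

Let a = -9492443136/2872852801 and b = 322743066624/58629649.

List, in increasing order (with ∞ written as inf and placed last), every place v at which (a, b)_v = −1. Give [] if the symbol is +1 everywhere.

[2, 17]

Mod squares: a ≡ -11, b ≡ 374. Check v ∈ {∞, 2, 3, 7, 11, 13, 17, 19, 31}.
v=2: v_2(a)=12, v_2(b)=13; units ≡ 5, 3 (mod 8); ε·ε+αω+βω = 0·1+12·1+13·1 ≡ 1  ⇒  (a,b)_2 = -1.
v=17: a=17^2·(≡3), b=17^3·(≡12) mod 17; (3|17)=-1, (12|17)=-1; (−1)^{2·3·8}·(-1)^3·(-1)^2 = -1.
v=31: a=31^-2·(≡5), b=31^-2·(≡9) mod 31; (5|31)=+1, (9|31)=+1; (−1)^{-2·-2·15}·(+1)^-2·(+1)^-2 = +1.
v=3: a=3^6·(≡1), b=3^6·(≡2) mod 3; (1|3)=+1, (2|3)=-1; (−1)^{6·6·1}·(+1)^6·(-1)^6 = +1.
v=∞: -11 < 0 and 374 > 0  ⇒  (a,b)_∞ = +1.
v=13: a=13^-2·(≡8), b=13^-2·(≡10) mod 13; (8|13)=-1, (10|13)=+1; (−1)^{-2·-2·6}·(-1)^-2·(+1)^-2 = +1.
v=19: a=19^-2·(≡14), b=19^-2·(≡8) mod 19; (14|19)=-1, (8|19)=-1; (−1)^{-2·-2·9}·(-1)^-2·(-1)^-2 = +1.
v=7: a=7^-2·(≡6), b=7^0·(≡6) mod 7; (6|7)=-1, (6|7)=-1; (−1)^{-2·0·3}·(-1)^0·(-1)^-2 = +1.
v=11: a=11^1·(≡6), b=11^1·(≡3) mod 11; (6|11)=-1, (3|11)=+1; (−1)^{1·1·5}·(-1)^1·(+1)^1 = +1.
Ram(-11, 374) = {2, 17}; no ℚ_2-point on the conic.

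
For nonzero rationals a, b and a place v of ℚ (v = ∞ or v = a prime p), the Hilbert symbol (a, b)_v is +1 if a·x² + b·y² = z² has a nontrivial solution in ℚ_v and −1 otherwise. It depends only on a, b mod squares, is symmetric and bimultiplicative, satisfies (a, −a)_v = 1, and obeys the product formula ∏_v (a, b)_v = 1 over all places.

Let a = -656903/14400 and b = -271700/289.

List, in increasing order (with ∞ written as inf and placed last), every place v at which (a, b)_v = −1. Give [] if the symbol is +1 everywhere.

[11, 19, 23, inf]

(a, b) ≡ (-23, -2717) mod (ℚ^×)²; places V = {2, 3, 5, 11, 13, 17, 19, 23, ∞}.
(a,b)_5: α=-2, u≡2; β=2, v≡3 (mod 5); (2|5)=-1, (3|5)=-1; sign (−1)^0·-1^2·-1^-2 = +1.
(a,b)_17: α=0, u≡11; β=-2, v≡11 (mod 17); (11|17)=-1, (11|17)=-1; sign (−1)^0·-1^-2·-1^0 = +1.
(a,b)_23: α=1, u≡14; β=0, v≡7 (mod 23); (14|23)=-1, (7|23)=-1; sign (−1)^0·-1^0·-1^1 = -1.
(a,b)_19: α=0, u≡8; β=1, v≡16 (mod 19); (8|19)=-1, (16|19)=+1; sign (−1)^0·-1^1·+1^0 = -1.
(a,b)_13: α=4, u≡9; β=1, v≡10 (mod 13); (9|13)=+1, (10|13)=+1; sign (−1)^0·+1^1·+1^4 = +1.
(a,b)_2: α=-6, β=2; u≡1, v≡3 (mod 8); ε(u)ε(v)=0·1, αω(v)=-6·1, βω(u)=2·0; sum ≡ 0  ⇒  +1.
(a,b)_11: α=0, u≡6; β=1, v≡2 (mod 11); (6|11)=-1, (2|11)=-1; sign (−1)^0·-1^1·-1^0 = -1.
(a,b)_3: α=-2, u≡1; β=0, v≡1 (mod 3); (1|3)=+1, (1|3)=+1; sign (−1)^0·+1^0·+1^-2 = +1.
(a,b)_∞: sgn(-23)=−, sgn(-2717)=−, so -1.
(-23, -2717 / ℚ) ramifies at {11, 19, 23, ∞}: a division algebra.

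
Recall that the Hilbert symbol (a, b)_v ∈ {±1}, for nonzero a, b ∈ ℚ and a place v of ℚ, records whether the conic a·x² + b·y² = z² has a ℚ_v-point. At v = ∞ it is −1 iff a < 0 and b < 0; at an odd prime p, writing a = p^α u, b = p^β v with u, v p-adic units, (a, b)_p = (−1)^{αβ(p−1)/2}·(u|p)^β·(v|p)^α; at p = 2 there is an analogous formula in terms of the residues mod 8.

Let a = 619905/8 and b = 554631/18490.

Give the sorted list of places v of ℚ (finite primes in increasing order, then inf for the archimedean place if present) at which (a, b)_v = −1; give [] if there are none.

(a, b) ≡ (4290, 2310) mod (ℚ^×)²; places V = {2, 3, 5, 7, 11, 13, 17, 43, ∞}.
(a,b)_13: α=1, u≡5; β=0, v≡3 (mod 13); (5|13)=-1, (3|13)=+1; sign (−1)^0·-1^0·+1^1 = +1.
(a,b)_∞: sgn(4290)=+, sgn(2310)=+, so +1.
(a,b)_7: α=0, u≡6; β=5, v≡4 (mod 7); (6|7)=-1, (4|7)=+1; sign (−1)^0·-1^5·+1^0 = -1.
(a,b)_2: α=-3, β=-1; u≡1, v≡3 (mod 8); ε(u)ε(v)=0·1, αω(v)=-3·1, βω(u)=-1·0; sum ≡ 1  ⇒  -1.
(a,b)_5: α=1, u≡2; β=-1, v≡2 (mod 5); (2|5)=-1, (2|5)=-1; sign (−1)^0·-1^-1·-1^1 = +1.
(a,b)_17: α=2, u≡11; β=0, v≡16 (mod 17); (11|17)=-1, (16|17)=+1; sign (−1)^0·-1^0·+1^2 = +1.
(a,b)_43: α=0, u≡29; β=-2, v≡6 (mod 43); (29|43)=-1, (6|43)=+1; sign (−1)^0·-1^-2·+1^0 = +1.
(a,b)_11: α=1, u≡3; β=1, v≡3 (mod 11); (3|11)=+1, (3|11)=+1; sign (−1)^1·+1^1·+1^1 = -1.
(a,b)_3: α=1, u≡2; β=1, v≡2 (mod 3); (2|3)=-1, (2|3)=-1; sign (−1)^1·-1^1·-1^1 = -1.
(4290, 2310 / ℚ) ramifies at {2, 3, 7, 11}: a division algebra.

[2, 3, 7, 11]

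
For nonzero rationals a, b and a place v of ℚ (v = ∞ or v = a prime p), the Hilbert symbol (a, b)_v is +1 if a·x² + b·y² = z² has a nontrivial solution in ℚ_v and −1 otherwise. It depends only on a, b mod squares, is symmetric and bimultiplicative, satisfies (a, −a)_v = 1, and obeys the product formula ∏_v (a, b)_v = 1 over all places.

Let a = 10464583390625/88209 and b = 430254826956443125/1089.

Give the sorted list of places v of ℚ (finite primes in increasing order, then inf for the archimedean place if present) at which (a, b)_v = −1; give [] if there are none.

[13, 19, 23, 29, 31, 37]

Mod squares: a ≡ 1855217, b ≡ 230279749. Check v ∈ {∞, 2, 3, 5, 7, 11, 13, 19, 23, 29, 31, 37, 43}.
v=31: a=31^0·(≡27), b=31^1·(≡28) mod 31; (27|31)=-1, (28|31)=+1; (−1)^{0·1·15}·(-1)^1·(+1)^0 = -1.
v=3: a=3^-6·(≡2), b=3^-2·(≡1) mod 3; (2|3)=-1, (1|3)=+1; (−1)^{-6·-2·1}·(-1)^-2·(+1)^-6 = +1.
v=7: a=7^1·(≡1), b=7^3·(≡3) mod 7; (1|7)=+1, (3|7)=-1; (−1)^{1·3·3}·(+1)^3·(-1)^1 = +1.
v=∞: 1855217 > 0 and 230279749 > 0  ⇒  (a,b)_∞ = +1.
v=37: a=37^1·(≡35), b=37^1·(≡10) mod 37; (35|37)=-1, (10|37)=+1; (−1)^{1·1·18}·(-1)^1·(+1)^1 = -1.
v=29: a=29^1·(≡1), b=29^1·(≡27) mod 29; (1|29)=+1, (27|29)=-1; (−1)^{1·1·14}·(+1)^1·(-1)^1 = -1.
v=11: a=11^-2·(≡4), b=11^-2·(≡6) mod 11; (4|11)=+1, (6|11)=-1; (−1)^{-2·-2·5}·(+1)^-2·(-1)^-2 = +1.
v=43: a=43^0·(≡38), b=43^1·(≡37) mod 43; (38|43)=+1, (37|43)=-1; (−1)^{0·1·21}·(+1)^1·(-1)^0 = +1.
v=23: a=23^0·(≡11), b=23^1·(≡11) mod 23; (11|23)=-1, (11|23)=-1; (−1)^{0·1·11}·(-1)^1·(-1)^0 = -1.
v=19: a=19^3·(≡3), b=19^2·(≡15) mod 19; (3|19)=-1, (15|19)=-1; (−1)^{3·2·9}·(-1)^2·(-1)^3 = -1.
v=5: a=5^6·(≡3), b=5^4·(≡1) mod 5; (3|5)=-1, (1|5)=+1; (−1)^{6·4·2}·(-1)^4·(+1)^6 = +1.
v=2: v_2(a)=0, v_2(b)=0; units ≡ 1, 5 (mod 8); ε·ε+αω+βω = 0·0+0·1+0·0 ≡ 0  ⇒  (a,b)_2 = +1.
v=13: a=13^1·(≡6), b=13^2·(≡6) mod 13; (6|13)=-1, (6|13)=-1; (−1)^{1·2·6}·(-1)^2·(-1)^1 = -1.
(1855217, 230279749 / ℚ) ramifies at {13, 19, 23, 29, 31, 37}: a division algebra.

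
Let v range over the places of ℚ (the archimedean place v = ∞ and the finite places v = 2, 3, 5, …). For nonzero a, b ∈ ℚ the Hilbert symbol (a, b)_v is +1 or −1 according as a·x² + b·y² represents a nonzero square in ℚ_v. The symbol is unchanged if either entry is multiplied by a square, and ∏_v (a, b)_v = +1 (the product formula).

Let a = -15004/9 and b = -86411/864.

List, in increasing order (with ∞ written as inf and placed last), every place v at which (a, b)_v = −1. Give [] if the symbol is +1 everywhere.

[3, 13, 23, inf]

(a, b) ≡ (-31, -1794) mod (ℚ^×)²; places V = {2, 3, 11, 13, 17, 23, 31, ∞}.
(a,b)_2: α=2, β=-5; u≡1, v≡7 (mod 8); ε(u)ε(v)=0·1, αω(v)=2·0, βω(u)=-5·0; sum ≡ 0  ⇒  +1.
(a,b)_3: α=-2, u≡2; β=-3, v≡2 (mod 3); (2|3)=-1, (2|3)=-1; sign (−1)^0·-1^-3·-1^-2 = -1.
(a,b)_31: α=1, u≡22; β=0, v≡19 (mod 31); (22|31)=-1, (19|31)=+1; sign (−1)^0·-1^0·+1^1 = +1.
(a,b)_11: α=2, u≡7; β=0, v≡10 (mod 11); (7|11)=-1, (10|11)=-1; sign (−1)^0·-1^0·-1^2 = +1.
(a,b)_23: α=0, u≡17; β=1, v≡10 (mod 23); (17|23)=-1, (10|23)=-1; sign (−1)^0·-1^1·-1^0 = -1.
(a,b)_17: α=0, u≡14; β=2, v≡9 (mod 17); (14|17)=-1, (9|17)=+1; sign (−1)^0·-1^2·+1^0 = +1.
(a,b)_13: α=0, u≡7; β=1, v≡8 (mod 13); (7|13)=-1, (8|13)=-1; sign (−1)^0·-1^1·-1^0 = -1.
(a,b)_∞: sgn(-31)=−, sgn(-1794)=−, so -1.
(-31, -1794 / ℚ) ramifies at {3, 13, 23, ∞}: a division algebra.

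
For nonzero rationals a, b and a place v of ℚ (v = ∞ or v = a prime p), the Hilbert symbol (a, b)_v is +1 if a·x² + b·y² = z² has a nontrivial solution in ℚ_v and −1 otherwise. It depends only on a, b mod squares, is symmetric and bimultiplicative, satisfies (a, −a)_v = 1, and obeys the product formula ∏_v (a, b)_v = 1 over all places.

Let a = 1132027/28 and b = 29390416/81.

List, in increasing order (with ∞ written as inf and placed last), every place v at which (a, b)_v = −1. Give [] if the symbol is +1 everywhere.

[7, 31]

(a, b) ≡ (2821, 15181) mod (ℚ^×)²; places V = {2, 3, 7, 11, 13, 17, 19, 31, 47, 53, ∞}.
(a,b)_3: α=0, u≡1; β=-4, v≡1 (mod 3); (1|3)=+1, (1|3)=+1; sign (−1)^0·+1^-4·+1^0 = +1.
(a,b)_2: α=-2, β=4; u≡5, v≡5 (mod 8); ε(u)ε(v)=0·0, αω(v)=-2·1, βω(u)=4·1; sum ≡ 0  ⇒  +1.
(a,b)_13: α=1, u≡9; β=0, v≡1 (mod 13); (9|13)=+1, (1|13)=+1; sign (−1)^0·+1^0·+1^1 = +1.
(a,b)_31: α=1, u≡21; β=0, v≡26 (mod 31); (21|31)=-1, (26|31)=-1; sign (−1)^0·-1^0·-1^1 = -1.
(a,b)_∞: sgn(2821)=+, sgn(15181)=+, so +1.
(a,b)_11: α=0, u≡1; β=2, v≡4 (mod 11); (1|11)=+1, (4|11)=+1; sign (−1)^0·+1^2·+1^0 = +1.
(a,b)_19: α=0, u≡5; β=1, v≡11 (mod 19); (5|19)=+1, (11|19)=+1; sign (−1)^0·+1^1·+1^0 = +1.
(a,b)_47: α=0, u≡28; β=1, v≡15 (mod 47); (28|47)=+1, (15|47)=-1; sign (−1)^0·+1^1·-1^0 = +1.
(a,b)_7: α=-1, u≡2; β=0, v≡5 (mod 7); (2|7)=+1, (5|7)=-1; sign (−1)^0·+1^0·-1^-1 = -1.
(a,b)_17: α=0, u≡9; β=1, v≡13 (mod 17); (9|17)=+1, (13|17)=+1; sign (−1)^0·+1^1·+1^0 = +1.
(a,b)_53: α=2, u≡39; β=0, v≡23 (mod 53); (39|53)=-1, (23|53)=-1; sign (−1)^0·-1^0·-1^2 = +1.
|Ram(2821, 15181)| = 2, even; anisotropic at {7, 31}.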